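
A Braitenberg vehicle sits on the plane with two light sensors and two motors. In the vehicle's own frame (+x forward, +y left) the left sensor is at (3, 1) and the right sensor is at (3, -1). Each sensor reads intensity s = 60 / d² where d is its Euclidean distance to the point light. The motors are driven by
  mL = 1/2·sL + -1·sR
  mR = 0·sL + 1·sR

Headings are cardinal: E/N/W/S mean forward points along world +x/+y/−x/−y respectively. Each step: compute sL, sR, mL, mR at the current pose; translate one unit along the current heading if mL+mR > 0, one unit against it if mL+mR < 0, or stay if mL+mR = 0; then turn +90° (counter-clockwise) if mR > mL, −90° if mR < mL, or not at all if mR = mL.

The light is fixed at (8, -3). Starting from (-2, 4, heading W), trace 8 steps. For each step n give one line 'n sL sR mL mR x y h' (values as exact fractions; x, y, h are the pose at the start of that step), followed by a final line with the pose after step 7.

n=0: pose=(-2,4,W); sL=12/41, sR=60/233; mL=-1062/9553, mR=60/233; mL+mR=6/41 → advance +1; mR−mL=3522/9553 → turn +1·90°
n=1: pose=(-3,4,S); sL=15/29, sR=3/8; mL=-27/232, mR=3/8; mL+mR=15/58 → advance +1; mR−mL=57/116 → turn +1·90°
n=2: pose=(-3,3,E); sL=60/113, sR=60/89; mL=-4110/10057, mR=60/89; mL+mR=30/113 → advance +1; mR−mL=10890/10057 → turn +1·90°
n=3: pose=(-2,3,N); sL=30/101, sR=10/27; mL=-605/2727, mR=10/27; mL+mR=15/101 → advance +1; mR−mL=1615/2727 → turn +1·90°
n=4: pose=(-2,4,W); sL=12/41, sR=60/233; mL=-1062/9553, mR=60/233; mL+mR=6/41 → advance +1; mR−mL=3522/9553 → turn +1·90°
n=5: pose=(-3,4,S); sL=15/29, sR=3/8; mL=-27/232, mR=3/8; mL+mR=15/58 → advance +1; mR−mL=57/116 → turn +1·90°
n=6: pose=(-3,3,E); sL=60/113, sR=60/89; mL=-4110/10057, mR=60/89; mL+mR=30/113 → advance +1; mR−mL=10890/10057 → turn +1·90°
n=7: pose=(-2,3,N); sL=30/101, sR=10/27; mL=-605/2727, mR=10/27; mL+mR=15/101 → advance +1; mR−mL=1615/2727 → turn +1·90°

0 12/41 60/233 -1062/9553 60/233 -2 4 W
1 15/29 3/8 -27/232 3/8 -3 4 S
2 60/113 60/89 -4110/10057 60/89 -3 3 E
3 30/101 10/27 -605/2727 10/27 -2 3 N
4 12/41 60/233 -1062/9553 60/233 -2 4 W
5 15/29 3/8 -27/232 3/8 -3 4 S
6 60/113 60/89 -4110/10057 60/89 -3 3 E
7 30/101 10/27 -605/2727 10/27 -2 3 N
final -2 4 W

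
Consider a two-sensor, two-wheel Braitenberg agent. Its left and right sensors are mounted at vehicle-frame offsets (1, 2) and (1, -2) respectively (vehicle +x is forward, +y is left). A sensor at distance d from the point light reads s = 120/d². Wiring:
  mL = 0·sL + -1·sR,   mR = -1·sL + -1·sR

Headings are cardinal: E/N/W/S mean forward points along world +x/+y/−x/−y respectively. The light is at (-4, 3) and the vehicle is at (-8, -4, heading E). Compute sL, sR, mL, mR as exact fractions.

left sensor world pos  = (-7, -2); dL² = 34
right sensor world pos = (-7, -6); dR² = 90
sL = 120/34 = 60/17
sR = 120/90 = 4/3
mL = 0·sL + -1·sR = -4/3
mR = -1·sL + -1·sR = -248/51

60/17 4/3 -4/3 -248/51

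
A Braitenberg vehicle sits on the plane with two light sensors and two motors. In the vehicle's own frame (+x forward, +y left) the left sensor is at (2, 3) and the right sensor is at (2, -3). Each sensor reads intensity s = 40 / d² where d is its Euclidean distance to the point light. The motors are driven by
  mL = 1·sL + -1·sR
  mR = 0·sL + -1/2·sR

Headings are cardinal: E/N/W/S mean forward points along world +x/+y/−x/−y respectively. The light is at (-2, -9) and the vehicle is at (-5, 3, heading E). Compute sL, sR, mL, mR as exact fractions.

left sensor world pos  = (-3, 6); dL² = 226
right sensor world pos = (-3, 0); dR² = 82
sL = 40/226 = 20/113
sR = 40/82 = 20/41
mL = 1·sL + -1·sR = -1440/4633
mR = 0·sL + -1/2·sR = -10/41

20/113 20/41 -1440/4633 -10/41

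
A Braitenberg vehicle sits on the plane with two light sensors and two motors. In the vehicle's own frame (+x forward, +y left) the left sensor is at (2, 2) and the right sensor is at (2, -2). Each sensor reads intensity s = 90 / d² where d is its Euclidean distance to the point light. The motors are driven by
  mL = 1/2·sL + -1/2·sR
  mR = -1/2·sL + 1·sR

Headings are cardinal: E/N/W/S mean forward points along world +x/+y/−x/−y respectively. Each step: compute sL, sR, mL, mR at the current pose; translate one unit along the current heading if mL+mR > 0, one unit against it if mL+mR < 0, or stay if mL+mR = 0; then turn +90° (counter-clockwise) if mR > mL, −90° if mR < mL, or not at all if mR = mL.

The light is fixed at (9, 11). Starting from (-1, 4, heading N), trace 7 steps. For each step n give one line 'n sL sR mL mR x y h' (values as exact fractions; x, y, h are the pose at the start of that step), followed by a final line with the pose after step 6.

n=0: pose=(-1,4,N); sL=90/169, sR=90/89; mL=-3600/15041, mR=11205/15041; mL+mR=45/89 → advance +1; mR−mL=14805/15041 → turn +1·90°
n=1: pose=(-1,5,W); sL=45/104, sR=9/16; mL=-27/416, mR=9/26; mL+mR=9/32 → advance +1; mR−mL=171/416 → turn +1·90°
n=2: pose=(-2,5,S); sL=18/29, sR=90/233; mL=792/6757, mR=513/6757; mL+mR=45/233 → advance +1; mR−mL=-279/6757 → turn -1·90°
n=3: pose=(-2,4,W); sL=9/25, sR=45/97; mL=-126/2425, mR=1377/4850; mL+mR=45/194 → advance +1; mR−mL=1629/4850 → turn +1·90°
n=4: pose=(-3,4,S); sL=90/181, sR=90/277; mL=4320/50137, mR=3825/50137; mL+mR=45/277 → advance +1; mR−mL=-495/50137 → turn -1·90°
n=5: pose=(-3,3,W); sL=45/148, sR=45/116; mL=-45/1073, mR=2025/8584; mL+mR=45/232 → advance +1; mR−mL=2385/8584 → turn +1·90°
n=6: pose=(-4,3,S); sL=90/221, sR=18/65; mL=72/1105, mR=81/1105; mL+mR=9/65 → advance +1; mR−mL=9/1105 → turn +1·90°

0 90/169 90/89 -3600/15041 11205/15041 -1 4 N
1 45/104 9/16 -27/416 9/26 -1 5 W
2 18/29 90/233 792/6757 513/6757 -2 5 S
3 9/25 45/97 -126/2425 1377/4850 -2 4 W
4 90/181 90/277 4320/50137 3825/50137 -3 4 S
5 45/148 45/116 -45/1073 2025/8584 -3 3 W
6 90/221 18/65 72/1105 81/1105 -4 3 S
final -4 2 E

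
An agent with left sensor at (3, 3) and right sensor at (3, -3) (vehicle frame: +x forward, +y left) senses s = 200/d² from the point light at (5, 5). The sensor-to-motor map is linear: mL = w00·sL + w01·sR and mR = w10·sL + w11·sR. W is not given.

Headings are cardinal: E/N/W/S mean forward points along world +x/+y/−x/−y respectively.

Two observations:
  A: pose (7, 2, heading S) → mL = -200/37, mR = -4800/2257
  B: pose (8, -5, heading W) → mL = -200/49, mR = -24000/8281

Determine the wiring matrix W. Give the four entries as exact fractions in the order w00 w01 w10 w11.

obs A: pose=(7,2,S) → sL=200/61, sR=200/37, mL=-200/37, mR=-4800/2257
obs B: pose=(8,-5,W) → sL=200/169, sR=200/49, mL=-200/49, mR=-24000/8281
sensor matrix S = [[200/61, 200/37], [200/169, 200/49]]; det S = 130560000/18690217
solve [mL_A; mL_B] = S·[w00; w01] and [mR_A; mR_B] = S·[w10; w11]:
  w00 = 0, w01 = -1, w10 = 1, w11 = -1

0 -1 1 -1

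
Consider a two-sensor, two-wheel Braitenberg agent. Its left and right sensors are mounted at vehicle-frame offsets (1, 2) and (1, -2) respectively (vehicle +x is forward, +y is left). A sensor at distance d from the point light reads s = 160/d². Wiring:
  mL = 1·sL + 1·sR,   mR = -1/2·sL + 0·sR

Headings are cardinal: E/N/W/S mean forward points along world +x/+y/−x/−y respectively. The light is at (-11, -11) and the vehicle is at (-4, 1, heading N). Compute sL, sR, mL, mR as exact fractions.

80/97 16/25 3552/2425 -40/97

left sensor world pos  = (-6, 2); dL² = 194
right sensor world pos = (-2, 2); dR² = 250
sL = 160/194 = 80/97
sR = 160/250 = 16/25
mL = 1·sL + 1·sR = 3552/2425
mR = -1/2·sL + 0·sR = -40/97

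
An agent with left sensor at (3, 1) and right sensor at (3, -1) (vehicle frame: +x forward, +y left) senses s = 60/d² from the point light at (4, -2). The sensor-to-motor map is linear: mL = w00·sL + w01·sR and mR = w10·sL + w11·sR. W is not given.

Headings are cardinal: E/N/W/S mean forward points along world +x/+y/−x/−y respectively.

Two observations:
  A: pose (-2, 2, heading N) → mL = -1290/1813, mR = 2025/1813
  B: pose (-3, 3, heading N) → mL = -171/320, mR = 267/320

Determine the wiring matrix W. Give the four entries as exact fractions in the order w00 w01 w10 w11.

-1/2 -1/2 1/2 1

obs A: pose=(-2,2,N) → sL=30/49, sR=30/37, mL=-1290/1813, mR=2025/1813
obs B: pose=(-3,3,N) → sL=15/32, sR=3/5, mL=-171/320, mR=267/320
sensor matrix S = [[30/49, 30/37], [15/32, 3/5]]; det S = -369/29008
solve [mL_A; mL_B] = S·[w00; w01] and [mR_A; mR_B] = S·[w10; w11]:
  w00 = -1/2, w01 = -1/2, w10 = 1/2, w11 = 1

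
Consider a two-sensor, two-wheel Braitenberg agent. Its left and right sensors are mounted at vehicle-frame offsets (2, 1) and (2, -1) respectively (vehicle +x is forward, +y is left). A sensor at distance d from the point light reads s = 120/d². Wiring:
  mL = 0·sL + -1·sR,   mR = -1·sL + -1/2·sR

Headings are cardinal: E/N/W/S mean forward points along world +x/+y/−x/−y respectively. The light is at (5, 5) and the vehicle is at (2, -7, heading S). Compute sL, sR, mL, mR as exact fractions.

left sensor world pos  = (3, -9); dL² = 200
right sensor world pos = (1, -9); dR² = 212
sL = 120/200 = 3/5
sR = 120/212 = 30/53
mL = 0·sL + -1·sR = -30/53
mR = -1·sL + -1/2·sR = -234/265

3/5 30/53 -30/53 -234/265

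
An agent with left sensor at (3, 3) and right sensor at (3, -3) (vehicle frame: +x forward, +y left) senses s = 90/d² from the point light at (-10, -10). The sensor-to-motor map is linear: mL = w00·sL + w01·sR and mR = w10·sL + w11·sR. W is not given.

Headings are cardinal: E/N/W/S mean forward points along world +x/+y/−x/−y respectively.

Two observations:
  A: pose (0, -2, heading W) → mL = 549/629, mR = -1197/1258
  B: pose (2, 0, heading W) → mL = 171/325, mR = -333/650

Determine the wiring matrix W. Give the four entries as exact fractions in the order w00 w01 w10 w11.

obs A: pose=(0,-2,W) → sL=45/37, sR=9/17, mL=549/629, mR=-1197/1258
obs B: pose=(2,0,W) → sL=9/13, sR=9/25, mL=171/325, mR=-333/650
sensor matrix S = [[45/37, 9/17], [9/13, 9/25]]; det S = 2916/40885
solve [mL_A; mL_B] = S·[w00; w01] and [mR_A; mR_B] = S·[w10; w11]:
  w00 = 1/2, w01 = 1/2, w10 = -1, w11 = 1/2

1/2 1/2 -1 1/2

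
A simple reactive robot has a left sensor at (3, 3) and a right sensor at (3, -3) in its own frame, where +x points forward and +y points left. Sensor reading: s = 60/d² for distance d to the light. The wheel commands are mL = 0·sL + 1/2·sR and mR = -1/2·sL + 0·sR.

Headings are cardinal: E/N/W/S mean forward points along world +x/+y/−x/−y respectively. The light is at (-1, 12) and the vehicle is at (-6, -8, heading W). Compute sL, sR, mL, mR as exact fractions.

left sensor world pos  = (-9, -11); dL² = 593
right sensor world pos = (-9, -5); dR² = 353
sL = 60/593 = 60/593
sR = 60/353 = 60/353
mL = 0·sL + 1/2·sR = 30/353
mR = -1/2·sL + 0·sR = -30/593

60/593 60/353 30/353 -30/593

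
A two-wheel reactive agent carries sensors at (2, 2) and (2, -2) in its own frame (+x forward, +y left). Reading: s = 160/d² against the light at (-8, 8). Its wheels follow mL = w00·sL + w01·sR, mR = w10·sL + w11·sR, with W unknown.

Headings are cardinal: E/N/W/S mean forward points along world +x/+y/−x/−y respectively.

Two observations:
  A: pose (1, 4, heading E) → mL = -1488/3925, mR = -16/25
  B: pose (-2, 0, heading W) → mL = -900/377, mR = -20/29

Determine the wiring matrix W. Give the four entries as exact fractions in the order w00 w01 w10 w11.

1/2 -1 -1/2 0

obs A: pose=(1,4,E) → sL=32/25, sR=160/157, mL=-1488/3925, mR=-16/25
obs B: pose=(-2,0,W) → sL=40/29, sR=40/13, mL=-900/377, mR=-20/29
sensor matrix S = [[32/25, 160/157], [40/29, 40/13]]; det S = 749568/295945
solve [mL_A; mL_B] = S·[w00; w01] and [mR_A; mR_B] = S·[w10; w11]:
  w00 = 1/2, w01 = -1, w10 = -1/2, w11 = 0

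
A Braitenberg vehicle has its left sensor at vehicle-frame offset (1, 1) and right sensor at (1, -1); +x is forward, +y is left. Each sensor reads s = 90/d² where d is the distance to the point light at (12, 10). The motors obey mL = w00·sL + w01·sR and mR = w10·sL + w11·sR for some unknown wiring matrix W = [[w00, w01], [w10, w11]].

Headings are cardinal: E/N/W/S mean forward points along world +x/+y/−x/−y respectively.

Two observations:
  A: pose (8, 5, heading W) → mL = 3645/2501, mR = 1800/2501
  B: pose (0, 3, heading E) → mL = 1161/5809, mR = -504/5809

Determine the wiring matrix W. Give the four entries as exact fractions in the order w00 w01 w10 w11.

obs A: pose=(8,5,W) → sL=90/61, sR=90/41, mL=3645/2501, mR=1800/2501
obs B: pose=(0,3,E) → sL=90/157, sR=18/37, mL=1161/5809, mR=-504/5809
sensor matrix S = [[90/61, 90/41], [90/157, 18/37]]; det S = -7853760/14528309
solve [mL_A; mL_B] = S·[w00; w01] and [mR_A; mR_B] = S·[w10; w11]:
  w00 = -1/2, w01 = 1, w10 = -1, w11 = 1

-1/2 1 -1 1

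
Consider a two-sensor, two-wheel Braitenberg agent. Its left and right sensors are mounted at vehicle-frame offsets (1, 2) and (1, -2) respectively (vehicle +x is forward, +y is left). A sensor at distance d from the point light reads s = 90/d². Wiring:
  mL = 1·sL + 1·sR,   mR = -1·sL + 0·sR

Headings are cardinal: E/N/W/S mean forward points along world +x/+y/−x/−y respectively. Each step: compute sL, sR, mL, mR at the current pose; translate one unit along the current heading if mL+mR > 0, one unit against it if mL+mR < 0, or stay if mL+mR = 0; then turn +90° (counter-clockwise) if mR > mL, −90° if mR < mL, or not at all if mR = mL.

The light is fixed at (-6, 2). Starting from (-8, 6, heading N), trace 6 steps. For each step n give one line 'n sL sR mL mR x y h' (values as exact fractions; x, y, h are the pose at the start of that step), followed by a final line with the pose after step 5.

0 90/41 18/5 1188/205 -90/41 -8 6 N
1 9/5 9 54/5 -9/5 -8 7 E
2 90/17 18/5 756/85 -90/17 -7 7 S
3 45/4 9/4 27/2 -45/4 -7 6 W
4 90/41 18/5 1188/205 -90/41 -8 6 N
5 9/5 9 54/5 -9/5 -8 7 E
final -7 7 S

n=0: pose=(-8,6,N); sL=90/41, sR=18/5; mL=1188/205, mR=-90/41; mL+mR=18/5 → advance +1; mR−mL=-1638/205 → turn -1·90°
n=1: pose=(-8,7,E); sL=9/5, sR=9; mL=54/5, mR=-9/5; mL+mR=9 → advance +1; mR−mL=-63/5 → turn -1·90°
n=2: pose=(-7,7,S); sL=90/17, sR=18/5; mL=756/85, mR=-90/17; mL+mR=18/5 → advance +1; mR−mL=-1206/85 → turn -1·90°
n=3: pose=(-7,6,W); sL=45/4, sR=9/4; mL=27/2, mR=-45/4; mL+mR=9/4 → advance +1; mR−mL=-99/4 → turn -1·90°
n=4: pose=(-8,6,N); sL=90/41, sR=18/5; mL=1188/205, mR=-90/41; mL+mR=18/5 → advance +1; mR−mL=-1638/205 → turn -1·90°
n=5: pose=(-8,7,E); sL=9/5, sR=9; mL=54/5, mR=-9/5; mL+mR=9 → advance +1; mR−mL=-63/5 → turn -1·90°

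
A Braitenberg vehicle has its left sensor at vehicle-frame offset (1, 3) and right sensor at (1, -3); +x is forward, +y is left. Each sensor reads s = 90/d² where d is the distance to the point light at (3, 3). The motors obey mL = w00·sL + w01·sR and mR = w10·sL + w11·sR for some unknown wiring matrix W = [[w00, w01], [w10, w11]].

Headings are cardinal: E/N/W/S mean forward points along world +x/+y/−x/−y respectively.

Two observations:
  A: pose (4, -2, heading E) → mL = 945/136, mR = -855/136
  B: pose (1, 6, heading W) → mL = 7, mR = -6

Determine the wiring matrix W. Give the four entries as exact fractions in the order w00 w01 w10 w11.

1/2 1 -1/2 -1/2

obs A: pose=(4,-2,E) → sL=45/4, sR=45/34, mL=945/136, mR=-855/136
obs B: pose=(1,6,W) → sL=10, sR=2, mL=7, mR=-6
sensor matrix S = [[45/4, 45/34], [10, 2]]; det S = 315/34
solve [mL_A; mL_B] = S·[w00; w01] and [mR_A; mR_B] = S·[w10; w11]:
  w00 = 1/2, w01 = 1, w10 = -1/2, w11 = -1/2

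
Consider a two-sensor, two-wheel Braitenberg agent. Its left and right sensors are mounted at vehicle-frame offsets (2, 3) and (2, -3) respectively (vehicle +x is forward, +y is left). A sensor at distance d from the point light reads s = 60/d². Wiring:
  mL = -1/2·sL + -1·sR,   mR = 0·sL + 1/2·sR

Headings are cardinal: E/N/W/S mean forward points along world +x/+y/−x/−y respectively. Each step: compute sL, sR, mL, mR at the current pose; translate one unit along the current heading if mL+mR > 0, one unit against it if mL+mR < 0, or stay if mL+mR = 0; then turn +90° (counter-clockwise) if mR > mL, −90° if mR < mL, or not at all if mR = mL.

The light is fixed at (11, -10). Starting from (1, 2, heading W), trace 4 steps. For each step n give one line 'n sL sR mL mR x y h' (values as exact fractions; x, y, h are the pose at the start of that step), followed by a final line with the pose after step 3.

n=0: pose=(1,2,W); sL=4/15, sR=20/123; mL=-182/615, mR=10/123; mL+mR=-44/205 → advance -1; mR−mL=232/615 → turn +1·90°
n=1: pose=(2,2,S); sL=15/34, sR=15/61; mL=-1935/4148, mR=15/122; mL+mR=-1425/4148 → advance -1; mR−mL=2445/4148 → turn +1·90°
n=2: pose=(2,3,E); sL=12/61, sR=60/149; mL=-4554/9089, mR=30/149; mL+mR=-2724/9089 → advance -1; mR−mL=6384/9089 → turn +1·90°
n=3: pose=(1,3,N); sL=30/197, sR=30/137; mL=-7965/26989, mR=15/137; mL+mR=-5010/26989 → advance -1; mR−mL=10920/26989 → turn +1·90°

0 4/15 20/123 -182/615 10/123 1 2 W
1 15/34 15/61 -1935/4148 15/122 2 2 S
2 12/61 60/149 -4554/9089 30/149 2 3 E
3 30/197 30/137 -7965/26989 15/137 1 3 N
final 1 2 W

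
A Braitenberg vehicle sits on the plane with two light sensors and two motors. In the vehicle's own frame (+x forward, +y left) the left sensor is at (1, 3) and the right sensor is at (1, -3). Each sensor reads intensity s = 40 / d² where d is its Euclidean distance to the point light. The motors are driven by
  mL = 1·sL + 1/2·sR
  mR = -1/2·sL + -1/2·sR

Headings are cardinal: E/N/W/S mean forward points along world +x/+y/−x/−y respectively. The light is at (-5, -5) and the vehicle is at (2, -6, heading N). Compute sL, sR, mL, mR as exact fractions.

left sensor world pos  = (-1, -5); dL² = 16
right sensor world pos = (5, -5); dR² = 100
sL = 40/16 = 5/2
sR = 40/100 = 2/5
mL = 1·sL + 1/2·sR = 27/10
mR = -1/2·sL + -1/2·sR = -29/20

5/2 2/5 27/10 -29/20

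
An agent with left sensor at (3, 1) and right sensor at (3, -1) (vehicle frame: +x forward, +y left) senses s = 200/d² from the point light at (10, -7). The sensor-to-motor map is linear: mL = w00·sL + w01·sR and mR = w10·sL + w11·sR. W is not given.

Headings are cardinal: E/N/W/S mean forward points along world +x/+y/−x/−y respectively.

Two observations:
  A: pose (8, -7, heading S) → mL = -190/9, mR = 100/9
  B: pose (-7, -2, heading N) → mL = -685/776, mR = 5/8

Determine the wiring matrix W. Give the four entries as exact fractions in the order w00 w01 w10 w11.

-1/2 -1 0 1

obs A: pose=(8,-7,S) → sL=20, sR=100/9, mL=-190/9, mR=100/9
obs B: pose=(-7,-2,N) → sL=50/97, sR=5/8, mL=-685/776, mR=5/8
sensor matrix S = [[20, 100/9], [50/97, 5/8]]; det S = 11825/1746
solve [mL_A; mL_B] = S·[w00; w01] and [mR_A; mR_B] = S·[w10; w11]:
  w00 = -1/2, w01 = -1, w10 = 0, w11 = 1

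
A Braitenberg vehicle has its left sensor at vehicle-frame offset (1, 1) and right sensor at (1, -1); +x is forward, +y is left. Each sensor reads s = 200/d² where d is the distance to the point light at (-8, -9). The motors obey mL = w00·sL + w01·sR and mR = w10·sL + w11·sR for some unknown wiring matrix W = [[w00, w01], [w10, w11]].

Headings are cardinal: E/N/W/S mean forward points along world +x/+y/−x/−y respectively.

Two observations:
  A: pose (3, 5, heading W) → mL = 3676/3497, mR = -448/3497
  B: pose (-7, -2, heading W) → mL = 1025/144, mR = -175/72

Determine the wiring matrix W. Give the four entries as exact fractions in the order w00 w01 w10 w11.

obs A: pose=(3,5,W) → sL=200/269, sR=8/13, mL=3676/3497, mR=-448/3497
obs B: pose=(-7,-2,W) → sL=50/9, sR=25/8, mL=1025/144, mR=-175/72
sensor matrix S = [[200/269, 8/13], [50/9, 25/8]]; det S = -34475/31473
solve [mL_A; mL_B] = S·[w00; w01] and [mR_A; mR_B] = S·[w10; w11]:
  w00 = 1, w01 = 1/2, w10 = -1, w11 = 1

1 1/2 -1 1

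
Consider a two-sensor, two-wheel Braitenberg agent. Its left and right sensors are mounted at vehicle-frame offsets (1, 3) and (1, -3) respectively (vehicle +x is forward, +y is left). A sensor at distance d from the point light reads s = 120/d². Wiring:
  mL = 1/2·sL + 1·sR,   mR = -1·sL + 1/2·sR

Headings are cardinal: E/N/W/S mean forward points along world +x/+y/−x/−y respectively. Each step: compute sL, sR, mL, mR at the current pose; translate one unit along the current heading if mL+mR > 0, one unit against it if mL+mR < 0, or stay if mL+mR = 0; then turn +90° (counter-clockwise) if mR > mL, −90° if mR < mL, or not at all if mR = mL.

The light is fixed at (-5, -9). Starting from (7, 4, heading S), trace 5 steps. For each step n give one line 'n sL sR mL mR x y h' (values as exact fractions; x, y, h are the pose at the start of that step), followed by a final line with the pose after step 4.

0 40/123 8/15 428/615 -12/205 7 4 S
1 60/101 60/173 11250/17473 -7350/17473 7 3 W
2 120/233 24/73 9972/17009 -5964/17009 6 3 N
3 3/10 30/61 783/1220 -33/610 6 4 E
4 40/123 8/15 428/615 -12/205 7 4 S
final 7 3 W

n=0: pose=(7,4,S); sL=40/123, sR=8/15; mL=428/615, mR=-12/205; mL+mR=392/615 → advance +1; mR−mL=-464/615 → turn -1·90°
n=1: pose=(7,3,W); sL=60/101, sR=60/173; mL=11250/17473, mR=-7350/17473; mL+mR=3900/17473 → advance +1; mR−mL=-18600/17473 → turn -1·90°
n=2: pose=(6,3,N); sL=120/233, sR=24/73; mL=9972/17009, mR=-5964/17009; mL+mR=4008/17009 → advance +1; mR−mL=-15936/17009 → turn -1·90°
n=3: pose=(6,4,E); sL=3/10, sR=30/61; mL=783/1220, mR=-33/610; mL+mR=717/1220 → advance +1; mR−mL=-849/1220 → turn -1·90°
n=4: pose=(7,4,S); sL=40/123, sR=8/15; mL=428/615, mR=-12/205; mL+mR=392/615 → advance +1; mR−mL=-464/615 → turn -1·90°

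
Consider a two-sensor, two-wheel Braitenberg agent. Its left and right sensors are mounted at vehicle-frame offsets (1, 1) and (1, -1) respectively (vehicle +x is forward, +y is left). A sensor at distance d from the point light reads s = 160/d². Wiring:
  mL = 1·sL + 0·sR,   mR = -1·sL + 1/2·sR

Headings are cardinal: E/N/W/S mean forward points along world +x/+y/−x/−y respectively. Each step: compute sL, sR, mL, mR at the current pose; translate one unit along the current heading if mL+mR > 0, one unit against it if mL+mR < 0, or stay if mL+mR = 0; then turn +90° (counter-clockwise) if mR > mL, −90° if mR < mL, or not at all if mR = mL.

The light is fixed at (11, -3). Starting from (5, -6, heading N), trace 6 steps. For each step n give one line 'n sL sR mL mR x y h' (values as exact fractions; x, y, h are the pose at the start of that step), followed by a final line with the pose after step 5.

n=0: pose=(5,-6,N); sL=160/53, sR=160/29; mL=160/53, mR=-400/1537; mL+mR=80/29 → advance +1; mR−mL=-5040/1537 → turn -1·90°
n=1: pose=(5,-5,E); sL=80/13, sR=80/17; mL=80/13, mR=-840/221; mL+mR=40/17 → advance +1; mR−mL=-2200/221 → turn -1·90°
n=2: pose=(6,-5,S); sL=32/5, sR=32/9; mL=32/5, mR=-208/45; mL+mR=16/9 → advance +1; mR−mL=-496/45 → turn -1·90°
n=3: pose=(6,-6,W); sL=40/13, sR=4; mL=40/13, mR=-14/13; mL+mR=2 → advance +1; mR−mL=-54/13 → turn -1·90°
n=4: pose=(5,-6,N); sL=160/53, sR=160/29; mL=160/53, mR=-400/1537; mL+mR=80/29 → advance +1; mR−mL=-5040/1537 → turn -1·90°
n=5: pose=(5,-5,E); sL=80/13, sR=80/17; mL=80/13, mR=-840/221; mL+mR=40/17 → advance +1; mR−mL=-2200/221 → turn -1·90°

0 160/53 160/29 160/53 -400/1537 5 -6 N
1 80/13 80/17 80/13 -840/221 5 -5 E
2 32/5 32/9 32/5 -208/45 6 -5 S
3 40/13 4 40/13 -14/13 6 -6 W
4 160/53 160/29 160/53 -400/1537 5 -6 N
5 80/13 80/17 80/13 -840/221 5 -5 E
final 6 -5 S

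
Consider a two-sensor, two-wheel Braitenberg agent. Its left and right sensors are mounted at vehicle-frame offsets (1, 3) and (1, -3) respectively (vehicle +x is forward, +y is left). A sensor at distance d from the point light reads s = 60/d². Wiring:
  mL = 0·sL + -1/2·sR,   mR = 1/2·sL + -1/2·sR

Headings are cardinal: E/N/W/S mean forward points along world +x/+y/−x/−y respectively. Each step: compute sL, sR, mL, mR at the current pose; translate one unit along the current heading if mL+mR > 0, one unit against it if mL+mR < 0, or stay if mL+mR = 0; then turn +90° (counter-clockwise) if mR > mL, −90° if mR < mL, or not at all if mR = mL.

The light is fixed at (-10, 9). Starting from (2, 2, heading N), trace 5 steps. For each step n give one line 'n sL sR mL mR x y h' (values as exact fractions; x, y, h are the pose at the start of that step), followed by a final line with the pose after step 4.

n=0: pose=(2,2,N); sL=20/39, sR=20/87; mL=-10/87, mR=160/1131; mL+mR=10/377 → advance +1; mR−mL=10/39 → turn +1·90°
n=1: pose=(2,3,W); sL=30/101, sR=6/13; mL=-3/13, mR=-108/1313; mL+mR=-411/1313 → advance -1; mR−mL=15/101 → turn +1·90°
n=2: pose=(3,3,S); sL=12/61, sR=60/149; mL=-30/149, mR=-936/9089; mL+mR=-2766/9089 → advance -1; mR−mL=6/61 → turn +1·90°
n=3: pose=(3,4,E); sL=3/10, sR=3/13; mL=-3/26, mR=9/260; mL+mR=-21/260 → advance -1; mR−mL=3/20 → turn +1·90°
n=4: pose=(2,4,N); sL=60/97, sR=60/241; mL=-30/241, mR=4320/23377; mL+mR=1410/23377 → advance +1; mR−mL=30/97 → turn +1·90°

0 20/39 20/87 -10/87 160/1131 2 2 N
1 30/101 6/13 -3/13 -108/1313 2 3 W
2 12/61 60/149 -30/149 -936/9089 3 3 S
3 3/10 3/13 -3/26 9/260 3 4 E
4 60/97 60/241 -30/241 4320/23377 2 4 N
final 2 5 W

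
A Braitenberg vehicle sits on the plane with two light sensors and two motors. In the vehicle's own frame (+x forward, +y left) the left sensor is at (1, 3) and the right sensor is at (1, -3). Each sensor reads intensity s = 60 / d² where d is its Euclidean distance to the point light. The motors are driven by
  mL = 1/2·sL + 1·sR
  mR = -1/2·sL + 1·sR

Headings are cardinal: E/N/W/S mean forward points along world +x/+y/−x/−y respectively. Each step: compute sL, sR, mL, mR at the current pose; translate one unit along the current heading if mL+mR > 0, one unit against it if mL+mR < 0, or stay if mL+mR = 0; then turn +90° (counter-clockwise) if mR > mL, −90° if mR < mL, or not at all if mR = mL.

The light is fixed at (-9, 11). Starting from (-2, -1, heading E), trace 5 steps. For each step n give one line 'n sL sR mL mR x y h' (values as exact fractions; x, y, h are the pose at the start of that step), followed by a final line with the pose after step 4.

0 12/29 60/289 3474/8381 6/8381 -2 -1 E
1 6/29 30/97 1161/2813 579/2813 -1 -1 S
2 12/61 60/149 4554/9089 2766/9089 -1 -2 W
3 3/8 15/61 423/976 57/976 -2 -2 N
4 12/29 60/289 3474/8381 6/8381 -2 -1 E
final -1 -1 S

n=0: pose=(-2,-1,E); sL=12/29, sR=60/289; mL=3474/8381, mR=6/8381; mL+mR=120/289 → advance +1; mR−mL=-12/29 → turn -1·90°
n=1: pose=(-1,-1,S); sL=6/29, sR=30/97; mL=1161/2813, mR=579/2813; mL+mR=60/97 → advance +1; mR−mL=-6/29 → turn -1·90°
n=2: pose=(-1,-2,W); sL=12/61, sR=60/149; mL=4554/9089, mR=2766/9089; mL+mR=120/149 → advance +1; mR−mL=-12/61 → turn -1·90°
n=3: pose=(-2,-2,N); sL=3/8, sR=15/61; mL=423/976, mR=57/976; mL+mR=30/61 → advance +1; mR−mL=-3/8 → turn -1·90°
n=4: pose=(-2,-1,E); sL=12/29, sR=60/289; mL=3474/8381, mR=6/8381; mL+mR=120/289 → advance +1; mR−mL=-12/29 → turn -1·90°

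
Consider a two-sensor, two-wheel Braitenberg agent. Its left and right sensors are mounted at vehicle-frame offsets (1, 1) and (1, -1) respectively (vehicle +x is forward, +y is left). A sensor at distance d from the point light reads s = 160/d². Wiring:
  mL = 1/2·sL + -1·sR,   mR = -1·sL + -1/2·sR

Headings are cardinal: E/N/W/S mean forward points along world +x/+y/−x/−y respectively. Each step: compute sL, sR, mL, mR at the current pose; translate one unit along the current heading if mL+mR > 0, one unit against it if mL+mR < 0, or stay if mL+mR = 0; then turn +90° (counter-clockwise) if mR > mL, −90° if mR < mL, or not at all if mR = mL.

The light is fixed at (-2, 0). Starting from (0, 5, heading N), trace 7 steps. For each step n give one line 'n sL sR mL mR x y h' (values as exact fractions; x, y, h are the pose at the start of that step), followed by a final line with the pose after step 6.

n=0: pose=(0,5,N); sL=160/37, sR=32/9; mL=-464/333, mR=-2032/333; mL+mR=-832/111 → advance -1; mR−mL=-1568/333 → turn -1·90°
n=1: pose=(0,4,E); sL=80/17, sR=80/9; mL=-1000/153, mR=-1400/153; mL+mR=-800/51 → advance -1; mR−mL=-400/153 → turn -1·90°
n=2: pose=(-1,4,S); sL=160/13, sR=160/9; mL=-1360/117, mR=-2480/117; mL+mR=-1280/39 → advance -1; mR−mL=-1120/117 → turn -1·90°
n=3: pose=(-1,5,W); sL=10, sR=40/9; mL=5/9, mR=-110/9; mL+mR=-35/3 → advance -1; mR−mL=-115/9 → turn -1·90°
n=4: pose=(0,5,N); sL=160/37, sR=32/9; mL=-464/333, mR=-2032/333; mL+mR=-832/111 → advance -1; mR−mL=-1568/333 → turn -1·90°
n=5: pose=(0,4,E); sL=80/17, sR=80/9; mL=-1000/153, mR=-1400/153; mL+mR=-800/51 → advance -1; mR−mL=-400/153 → turn -1·90°
n=6: pose=(-1,4,S); sL=160/13, sR=160/9; mL=-1360/117, mR=-2480/117; mL+mR=-1280/39 → advance -1; mR−mL=-1120/117 → turn -1·90°

0 160/37 32/9 -464/333 -2032/333 0 5 N
1 80/17 80/9 -1000/153 -1400/153 0 4 E
2 160/13 160/9 -1360/117 -2480/117 -1 4 S
3 10 40/9 5/9 -110/9 -1 5 W
4 160/37 32/9 -464/333 -2032/333 0 5 N
5 80/17 80/9 -1000/153 -1400/153 0 4 E
6 160/13 160/9 -1360/117 -2480/117 -1 4 S
final -1 5 W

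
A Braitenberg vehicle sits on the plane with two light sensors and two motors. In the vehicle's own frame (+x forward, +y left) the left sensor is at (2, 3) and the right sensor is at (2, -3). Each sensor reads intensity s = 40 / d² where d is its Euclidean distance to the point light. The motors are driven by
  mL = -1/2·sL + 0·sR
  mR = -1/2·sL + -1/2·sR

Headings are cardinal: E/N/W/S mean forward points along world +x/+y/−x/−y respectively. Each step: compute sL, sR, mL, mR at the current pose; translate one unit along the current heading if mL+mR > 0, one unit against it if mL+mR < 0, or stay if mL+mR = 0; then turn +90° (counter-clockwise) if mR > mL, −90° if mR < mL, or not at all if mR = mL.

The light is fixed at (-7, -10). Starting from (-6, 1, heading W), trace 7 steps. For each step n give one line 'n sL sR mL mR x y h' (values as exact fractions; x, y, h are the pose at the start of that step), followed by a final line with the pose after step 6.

n=0: pose=(-6,1,W); sL=8/13, sR=40/197; mL=-4/13, mR=-1048/2561; mL+mR=-1836/2561 → advance -1; mR−mL=-20/197 → turn -1·90°
n=1: pose=(-5,1,N); sL=4/17, sR=20/97; mL=-2/17, mR=-364/1649; mL+mR=-558/1649 → advance -1; mR−mL=-10/97 → turn -1·90°
n=2: pose=(-5,0,E); sL=8/37, sR=8/13; mL=-4/37, mR=-200/481; mL+mR=-252/481 → advance -1; mR−mL=-4/13 → turn -1·90°
n=3: pose=(-6,0,S); sL=1/2, sR=10/17; mL=-1/4, mR=-37/68; mL+mR=-27/34 → advance -1; mR−mL=-5/17 → turn -1·90°
n=4: pose=(-6,1,W); sL=8/13, sR=40/197; mL=-4/13, mR=-1048/2561; mL+mR=-1836/2561 → advance -1; mR−mL=-20/197 → turn -1·90°
n=5: pose=(-5,1,N); sL=4/17, sR=20/97; mL=-2/17, mR=-364/1649; mL+mR=-558/1649 → advance -1; mR−mL=-10/97 → turn -1·90°
n=6: pose=(-5,0,E); sL=8/37, sR=8/13; mL=-4/37, mR=-200/481; mL+mR=-252/481 → advance -1; mR−mL=-4/13 → turn -1·90°

0 8/13 40/197 -4/13 -1048/2561 -6 1 W
1 4/17 20/97 -2/17 -364/1649 -5 1 N
2 8/37 8/13 -4/37 -200/481 -5 0 E
3 1/2 10/17 -1/4 -37/68 -6 0 S
4 8/13 40/197 -4/13 -1048/2561 -6 1 W
5 4/17 20/97 -2/17 -364/1649 -5 1 N
6 8/37 8/13 -4/37 -200/481 -5 0 E
final -6 0 S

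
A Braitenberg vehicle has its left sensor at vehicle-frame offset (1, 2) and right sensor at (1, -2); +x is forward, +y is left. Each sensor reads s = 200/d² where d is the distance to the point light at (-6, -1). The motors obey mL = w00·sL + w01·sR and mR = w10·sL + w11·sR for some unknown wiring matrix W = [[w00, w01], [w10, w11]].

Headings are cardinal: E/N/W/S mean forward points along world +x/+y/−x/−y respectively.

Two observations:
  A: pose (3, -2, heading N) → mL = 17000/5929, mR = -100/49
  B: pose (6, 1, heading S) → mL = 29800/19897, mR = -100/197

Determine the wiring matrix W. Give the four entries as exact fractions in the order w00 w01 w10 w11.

obs A: pose=(3,-2,N) → sL=200/49, sR=200/121, mL=17000/5929, mR=-100/49
obs B: pose=(6,1,S) → sL=200/197, sR=200/101, mL=29800/19897, mR=-100/197
sensor matrix S = [[200/49, 200/121], [200/197, 200/101]]; det S = 755520000/117969313
solve [mL_A; mL_B] = S·[w00; w01] and [mR_A; mR_B] = S·[w10; w11]:
  w00 = 1/2, w01 = 1/2, w10 = -1/2, w11 = 0

1/2 1/2 -1/2 0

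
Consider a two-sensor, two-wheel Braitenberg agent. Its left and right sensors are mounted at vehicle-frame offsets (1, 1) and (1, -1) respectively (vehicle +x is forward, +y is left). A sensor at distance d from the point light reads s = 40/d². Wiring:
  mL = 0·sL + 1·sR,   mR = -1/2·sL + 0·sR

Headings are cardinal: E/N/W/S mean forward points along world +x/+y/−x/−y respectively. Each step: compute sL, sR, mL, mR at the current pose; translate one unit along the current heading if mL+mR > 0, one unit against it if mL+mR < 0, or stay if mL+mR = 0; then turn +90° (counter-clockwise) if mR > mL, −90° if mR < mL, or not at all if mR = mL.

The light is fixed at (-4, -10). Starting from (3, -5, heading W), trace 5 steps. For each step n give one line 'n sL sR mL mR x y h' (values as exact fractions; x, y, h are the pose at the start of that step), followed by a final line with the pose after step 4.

0 10/13 5/9 5/9 -5/13 3 -5 W
1 40/61 8/17 8/17 -20/61 2 -5 N
2 20/49 20/37 20/37 -10/49 2 -4 E
3 40/89 40/61 40/61 -20/89 3 -4 S
4 10/13 5/9 5/9 -5/13 3 -5 W
final 2 -5 N

n=0: pose=(3,-5,W); sL=10/13, sR=5/9; mL=5/9, mR=-5/13; mL+mR=20/117 → advance +1; mR−mL=-110/117 → turn -1·90°
n=1: pose=(2,-5,N); sL=40/61, sR=8/17; mL=8/17, mR=-20/61; mL+mR=148/1037 → advance +1; mR−mL=-828/1037 → turn -1·90°
n=2: pose=(2,-4,E); sL=20/49, sR=20/37; mL=20/37, mR=-10/49; mL+mR=610/1813 → advance +1; mR−mL=-1350/1813 → turn -1·90°
n=3: pose=(3,-4,S); sL=40/89, sR=40/61; mL=40/61, mR=-20/89; mL+mR=2340/5429 → advance +1; mR−mL=-4780/5429 → turn -1·90°
n=4: pose=(3,-5,W); sL=10/13, sR=5/9; mL=5/9, mR=-5/13; mL+mR=20/117 → advance +1; mR−mL=-110/117 → turn -1·90°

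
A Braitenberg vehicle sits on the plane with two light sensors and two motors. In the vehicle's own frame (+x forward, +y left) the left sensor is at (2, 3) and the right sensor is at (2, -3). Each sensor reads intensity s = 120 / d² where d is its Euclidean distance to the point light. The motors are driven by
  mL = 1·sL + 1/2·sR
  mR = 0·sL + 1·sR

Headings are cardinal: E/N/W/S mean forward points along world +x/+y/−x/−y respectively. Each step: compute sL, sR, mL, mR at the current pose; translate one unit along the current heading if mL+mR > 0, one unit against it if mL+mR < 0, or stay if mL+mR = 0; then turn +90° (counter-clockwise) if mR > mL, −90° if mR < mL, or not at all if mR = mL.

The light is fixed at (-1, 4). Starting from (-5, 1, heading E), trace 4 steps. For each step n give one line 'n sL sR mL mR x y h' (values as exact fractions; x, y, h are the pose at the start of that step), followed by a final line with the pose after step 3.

0 30 3 63/2 3 -5 1 E
1 24/5 120/61 1764/305 120/61 -4 1 S
2 60/37 60/13 1890/481 60/13 -4 0 W
3 120/37 24/17 2484/629 24/17 -5 0 S
final -5 -1 W

n=0: pose=(-5,1,E); sL=30, sR=3; mL=63/2, mR=3; mL+mR=69/2 → advance +1; mR−mL=-57/2 → turn -1·90°
n=1: pose=(-4,1,S); sL=24/5, sR=120/61; mL=1764/305, mR=120/61; mL+mR=2364/305 → advance +1; mR−mL=-1164/305 → turn -1·90°
n=2: pose=(-4,0,W); sL=60/37, sR=60/13; mL=1890/481, mR=60/13; mL+mR=4110/481 → advance +1; mR−mL=330/481 → turn +1·90°
n=3: pose=(-5,0,S); sL=120/37, sR=24/17; mL=2484/629, mR=24/17; mL+mR=3372/629 → advance +1; mR−mL=-1596/629 → turn -1·90°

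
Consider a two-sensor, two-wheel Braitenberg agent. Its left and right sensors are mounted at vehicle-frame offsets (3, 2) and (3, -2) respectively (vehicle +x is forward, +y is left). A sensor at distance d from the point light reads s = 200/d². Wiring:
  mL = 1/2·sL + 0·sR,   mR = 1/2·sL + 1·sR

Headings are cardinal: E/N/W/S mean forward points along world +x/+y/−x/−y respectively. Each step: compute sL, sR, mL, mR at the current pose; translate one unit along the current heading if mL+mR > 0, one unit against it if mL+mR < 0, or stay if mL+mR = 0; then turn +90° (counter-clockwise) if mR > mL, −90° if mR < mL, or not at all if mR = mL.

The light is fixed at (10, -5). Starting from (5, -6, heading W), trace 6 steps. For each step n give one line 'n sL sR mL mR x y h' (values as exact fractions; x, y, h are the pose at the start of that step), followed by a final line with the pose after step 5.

0 200/73 40/13 100/73 4220/949 5 -6 W
1 25/4 5/2 25/8 45/8 4 -6 S
2 200/9 8 100/9 172/9 4 -7 E
3 4 20 2 22 5 -7 N
4 200/73 40/13 100/73 4220/949 5 -6 W
5 25/4 5/2 25/8 45/8 4 -6 S
final 4 -7 E

n=0: pose=(5,-6,W); sL=200/73, sR=40/13; mL=100/73, mR=4220/949; mL+mR=5520/949 → advance +1; mR−mL=40/13 → turn +1·90°
n=1: pose=(4,-6,S); sL=25/4, sR=5/2; mL=25/8, mR=45/8; mL+mR=35/4 → advance +1; mR−mL=5/2 → turn +1·90°
n=2: pose=(4,-7,E); sL=200/9, sR=8; mL=100/9, mR=172/9; mL+mR=272/9 → advance +1; mR−mL=8 → turn +1·90°
n=3: pose=(5,-7,N); sL=4, sR=20; mL=2, mR=22; mL+mR=24 → advance +1; mR−mL=20 → turn +1·90°
n=4: pose=(5,-6,W); sL=200/73, sR=40/13; mL=100/73, mR=4220/949; mL+mR=5520/949 → advance +1; mR−mL=40/13 → turn +1·90°
n=5: pose=(4,-6,S); sL=25/4, sR=5/2; mL=25/8, mR=45/8; mL+mR=35/4 → advance +1; mR−mL=5/2 → turn +1·90°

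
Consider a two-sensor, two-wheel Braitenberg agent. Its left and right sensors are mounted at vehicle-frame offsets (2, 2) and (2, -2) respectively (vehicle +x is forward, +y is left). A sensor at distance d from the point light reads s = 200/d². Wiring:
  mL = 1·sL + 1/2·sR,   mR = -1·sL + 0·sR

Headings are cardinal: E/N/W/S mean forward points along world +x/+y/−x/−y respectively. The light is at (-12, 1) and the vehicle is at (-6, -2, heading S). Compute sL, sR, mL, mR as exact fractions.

200/89 200/41 17100/3649 -200/89

left sensor world pos  = (-4, -4); dL² = 89
right sensor world pos = (-8, -4); dR² = 41
sL = 200/89 = 200/89
sR = 200/41 = 200/41
mL = 1·sL + 1/2·sR = 17100/3649
mR = -1·sL + 0·sR = -200/89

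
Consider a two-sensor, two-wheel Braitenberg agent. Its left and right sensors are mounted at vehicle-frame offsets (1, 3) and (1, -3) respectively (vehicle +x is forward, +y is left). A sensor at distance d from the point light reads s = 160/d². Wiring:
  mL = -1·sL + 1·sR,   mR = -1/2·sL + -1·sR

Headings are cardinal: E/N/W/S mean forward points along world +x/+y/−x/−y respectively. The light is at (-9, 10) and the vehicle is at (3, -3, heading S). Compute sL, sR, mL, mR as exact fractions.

160/421 160/277 23040/116617 -89520/116617

left sensor world pos  = (6, -4); dL² = 421
right sensor world pos = (0, -4); dR² = 277
sL = 160/421 = 160/421
sR = 160/277 = 160/277
mL = -1·sL + 1·sR = 23040/116617
mR = -1/2·sL + -1·sR = -89520/116617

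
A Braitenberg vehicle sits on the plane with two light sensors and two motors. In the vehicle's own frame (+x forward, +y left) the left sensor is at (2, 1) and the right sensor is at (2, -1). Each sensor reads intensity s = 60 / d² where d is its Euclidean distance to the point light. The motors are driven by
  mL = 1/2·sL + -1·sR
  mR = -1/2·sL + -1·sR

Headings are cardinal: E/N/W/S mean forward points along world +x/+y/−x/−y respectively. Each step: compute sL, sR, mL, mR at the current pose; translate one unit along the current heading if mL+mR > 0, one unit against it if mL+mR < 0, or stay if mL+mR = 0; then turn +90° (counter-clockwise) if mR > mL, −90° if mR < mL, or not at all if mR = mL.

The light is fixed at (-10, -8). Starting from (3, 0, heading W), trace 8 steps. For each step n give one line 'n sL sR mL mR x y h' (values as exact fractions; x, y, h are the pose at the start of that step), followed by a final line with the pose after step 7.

n=0: pose=(3,0,W); sL=6/17, sR=30/101; mL=-207/1717, mR=-813/1717; mL+mR=-60/101 → advance -1; mR−mL=-6/17 → turn -1·90°
n=1: pose=(4,0,N); sL=60/269, sR=12/65; mL=-1278/17485, mR=-5178/17485; mL+mR=-24/65 → advance -1; mR−mL=-60/269 → turn -1·90°
n=2: pose=(4,-1,E); sL=3/16, sR=15/73; mL=-261/2336, mR=-699/2336; mL+mR=-30/73 → advance -1; mR−mL=-3/16 → turn -1·90°
n=3: pose=(3,-1,S); sL=60/221, sR=60/169; mL=-630/2873, mR=-1410/2873; mL+mR=-120/169 → advance -1; mR−mL=-60/221 → turn -1·90°
n=4: pose=(3,0,W); sL=6/17, sR=30/101; mL=-207/1717, mR=-813/1717; mL+mR=-60/101 → advance -1; mR−mL=-6/17 → turn -1·90°
n=5: pose=(4,0,N); sL=60/269, sR=12/65; mL=-1278/17485, mR=-5178/17485; mL+mR=-24/65 → advance -1; mR−mL=-60/269 → turn -1·90°
n=6: pose=(4,-1,E); sL=3/16, sR=15/73; mL=-261/2336, mR=-699/2336; mL+mR=-30/73 → advance -1; mR−mL=-3/16 → turn -1·90°
n=7: pose=(3,-1,S); sL=60/221, sR=60/169; mL=-630/2873, mR=-1410/2873; mL+mR=-120/169 → advance -1; mR−mL=-60/221 → turn -1·90°

0 6/17 30/101 -207/1717 -813/1717 3 0 W
1 60/269 12/65 -1278/17485 -5178/17485 4 0 N
2 3/16 15/73 -261/2336 -699/2336 4 -1 E
3 60/221 60/169 -630/2873 -1410/2873 3 -1 S
4 6/17 30/101 -207/1717 -813/1717 3 0 W
5 60/269 12/65 -1278/17485 -5178/17485 4 0 N
6 3/16 15/73 -261/2336 -699/2336 4 -1 E
7 60/221 60/169 -630/2873 -1410/2873 3 -1 S
final 3 0 W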